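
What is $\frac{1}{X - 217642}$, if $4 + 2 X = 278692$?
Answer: $- \frac{1}{78298} \approx -1.2772 \cdot 10^{-5}$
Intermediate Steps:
$X = 139344$ ($X = -2 + \frac{1}{2} \cdot 278692 = -2 + 139346 = 139344$)
$\frac{1}{X - 217642} = \frac{1}{139344 - 217642} = \frac{1}{-78298} = - \frac{1}{78298}$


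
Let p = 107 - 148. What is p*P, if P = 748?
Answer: -30668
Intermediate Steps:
p = -41
p*P = -41*748 = -30668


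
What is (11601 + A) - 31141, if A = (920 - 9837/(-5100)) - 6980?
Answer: -43516721/1700 ≈ -25598.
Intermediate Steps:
A = -10298721/1700 (A = (920 - 9837*(-1/5100)) - 6980 = (920 + 3279/1700) - 6980 = 1567279/1700 - 6980 = -10298721/1700 ≈ -6058.1)
(11601 + A) - 31141 = (11601 - 10298721/1700) - 31141 = 9422979/1700 - 31141 = -43516721/1700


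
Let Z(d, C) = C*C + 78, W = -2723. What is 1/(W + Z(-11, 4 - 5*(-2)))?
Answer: -1/2449 ≈ -0.00040833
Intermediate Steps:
Z(d, C) = 78 + C² (Z(d, C) = C² + 78 = 78 + C²)
1/(W + Z(-11, 4 - 5*(-2))) = 1/(-2723 + (78 + (4 - 5*(-2))²)) = 1/(-2723 + (78 + (4 + 10)²)) = 1/(-2723 + (78 + 14²)) = 1/(-2723 + (78 + 196)) = 1/(-2723 + 274) = 1/(-2449) = -1/2449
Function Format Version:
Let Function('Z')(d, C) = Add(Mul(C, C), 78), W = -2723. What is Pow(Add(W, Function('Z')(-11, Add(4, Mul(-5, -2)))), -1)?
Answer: Rational(-1, 2449) ≈ -0.00040833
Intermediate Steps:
Function('Z')(d, C) = Add(78, Pow(C, 2)) (Function('Z')(d, C) = Add(Pow(C, 2), 78) = Add(78, Pow(C, 2)))
Pow(Add(W, Function('Z')(-11, Add(4, Mul(-5, -2)))), -1) = Pow(Add(-2723, Add(78, Pow(Add(4, Mul(-5, -2)), 2))), -1) = Pow(Add(-2723, Add(78, Pow(Add(4, 10), 2))), -1) = Pow(Add(-2723, Add(78, Pow(14, 2))), -1) = Pow(Add(-2723, Add(78, 196)), -1) = Pow(Add(-2723, 274), -1) = Pow(-2449, -1) = Rational(-1, 2449)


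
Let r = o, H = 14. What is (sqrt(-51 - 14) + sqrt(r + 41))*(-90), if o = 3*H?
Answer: -90*sqrt(83) - 90*I*sqrt(65) ≈ -819.94 - 725.6*I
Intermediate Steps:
o = 42 (o = 3*14 = 42)
r = 42
(sqrt(-51 - 14) + sqrt(r + 41))*(-90) = (sqrt(-51 - 14) + sqrt(42 + 41))*(-90) = (sqrt(-65) + sqrt(83))*(-90) = (I*sqrt(65) + sqrt(83))*(-90) = (sqrt(83) + I*sqrt(65))*(-90) = -90*sqrt(83) - 90*I*sqrt(65)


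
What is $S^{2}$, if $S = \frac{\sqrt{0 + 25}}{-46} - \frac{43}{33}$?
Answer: $\frac{4592449}{2304324} \approx 1.993$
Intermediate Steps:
$S = - \frac{2143}{1518}$ ($S = \sqrt{25} \left(- \frac{1}{46}\right) - \frac{43}{33} = 5 \left(- \frac{1}{46}\right) - \frac{43}{33} = - \frac{5}{46} - \frac{43}{33} = - \frac{2143}{1518} \approx -1.4117$)
$S^{2} = \left(- \frac{2143}{1518}\right)^{2} = \frac{4592449}{2304324}$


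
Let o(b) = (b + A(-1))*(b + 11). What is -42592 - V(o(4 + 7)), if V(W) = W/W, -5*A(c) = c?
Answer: -42593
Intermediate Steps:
A(c) = -c/5
o(b) = (11 + b)*(⅕ + b) (o(b) = (b - ⅕*(-1))*(b + 11) = (b + ⅕)*(11 + b) = (⅕ + b)*(11 + b) = (11 + b)*(⅕ + b))
V(W) = 1
-42592 - V(o(4 + 7)) = -42592 - 1*1 = -42592 - 1 = -42593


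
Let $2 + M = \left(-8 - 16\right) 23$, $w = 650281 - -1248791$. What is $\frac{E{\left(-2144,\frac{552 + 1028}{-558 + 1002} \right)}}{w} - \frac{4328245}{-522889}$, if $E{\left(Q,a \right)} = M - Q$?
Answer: $\frac{1370080047025}{165500643168} \approx 8.2784$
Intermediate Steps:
$w = 1899072$ ($w = 650281 + 1248791 = 1899072$)
$M = -554$ ($M = -2 + \left(-8 - 16\right) 23 = -2 - 552 = -554$)
$E{\left(Q,a \right)} = -554 - Q$
$\frac{E{\left(-2144,\frac{552 + 1028}{-558 + 1002} \right)}}{w} - \frac{4328245}{-522889} = \frac{-554 - -2144}{1899072} - \frac{4328245}{-522889} = \left(-554 + 2144\right) \frac{1}{1899072} - - \frac{4328245}{522889} = 1590 \cdot \frac{1}{1899072} + \frac{4328245}{522889} = \frac{265}{316512} + \frac{4328245}{522889} = \frac{1370080047025}{165500643168}$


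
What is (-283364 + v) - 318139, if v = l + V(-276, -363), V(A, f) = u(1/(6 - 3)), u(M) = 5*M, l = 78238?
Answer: -1569790/3 ≈ -5.2326e+5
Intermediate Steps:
V(A, f) = 5/3 (V(A, f) = 5/(6 - 3) = 5/3)
v = 234719/3 (v = 78238 + 5/3 = 234719/3 ≈ 78240.)
(-283364 + v) - 318139 = (-283364 + 234719/3) - 318139 = -615373/3 - 318139 = -1569790/3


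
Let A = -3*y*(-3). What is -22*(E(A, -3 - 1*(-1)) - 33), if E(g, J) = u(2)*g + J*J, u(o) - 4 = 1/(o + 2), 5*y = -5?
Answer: 2959/2 ≈ 1479.5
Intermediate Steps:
y = -1 (y = (⅕)*(-5) = -1)
u(o) = 4 + 1/(2 + o) (u(o) = 4 + 1/(o + 2) = 4 + 1/(2 + o))
A = -9 (A = -3*(-1)*(-3) = 3*(-3) = -9)
E(g, J) = J² + 17*g/4 (E(g, J) = ((9 + 4*2)/(2 + 2))*g + J*J = ((9 + 8)/4)*g + J² = ((¼)*17)*g + J² = 17*g/4 + J² = J² + 17*g/4)
-22*(E(A, -3 - 1*(-1)) - 33) = -22*(((-3 - 1*(-1))² + (17/4)*(-9)) - 33) = -22*(((-3 + 1)² - 153/4) - 33) = -22*(((-2)² - 153/4) - 33) = -22*((4 - 153/4) - 33) = -22*(-137/4 - 33) = -22*(-269/4) = 2959/2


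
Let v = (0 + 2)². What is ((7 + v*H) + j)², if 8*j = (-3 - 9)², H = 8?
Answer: 3249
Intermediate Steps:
v = 4 (v = 2² = 4)
j = 18 (j = (-3 - 9)²/8 = (⅛)*(-12)² = (⅛)*144 = 18)
((7 + v*H) + j)² = ((7 + 4*8) + 18)² = ((7 + 32) + 18)² = (39 + 18)² = 57² = 3249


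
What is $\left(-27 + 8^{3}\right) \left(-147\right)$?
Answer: $-71295$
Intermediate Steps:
$\left(-27 + 8^{3}\right) \left(-147\right) = \left(-27 + 512\right) \left(-147\right) = 485 \left(-147\right) = -71295$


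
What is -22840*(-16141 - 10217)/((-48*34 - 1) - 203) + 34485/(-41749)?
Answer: -2094471613145/6387597 ≈ -3.2790e+5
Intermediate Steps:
-22840*(-16141 - 10217)/((-48*34 - 1) - 203) + 34485/(-41749) = -22840*(-26358/((-1632 - 1) - 203)) + 34485*(-1/41749) = -22840*(-26358/(-1633 - 203)) - 34485/41749 = -22840/((-1836*(-1/26358))) - 34485/41749 = -22840/306/4393 - 34485/41749 = -22840*4393/306 - 34485/41749 = -50168060/153 - 34485/41749 = -2094471613145/6387597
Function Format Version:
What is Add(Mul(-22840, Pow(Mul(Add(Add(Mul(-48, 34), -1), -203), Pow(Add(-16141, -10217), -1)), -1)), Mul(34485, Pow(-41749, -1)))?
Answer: Rational(-2094471613145, 6387597) ≈ -3.2790e+5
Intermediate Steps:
Add(Mul(-22840, Pow(Mul(Add(Add(Mul(-48, 34), -1), -203), Pow(Add(-16141, -10217), -1)), -1)), Mul(34485, Pow(-41749, -1))) = Add(Mul(-22840, Pow(Mul(Add(Add(-1632, -1), -203), Pow(-26358, -1)), -1)), Mul(34485, Rational(-1, 41749))) = Add(Mul(-22840, Pow(Mul(Add(-1633, -203), Rational(-1, 26358)), -1)), Rational(-34485, 41749)) = Add(Mul(-22840, Pow(Mul(-1836, Rational(-1, 26358)), -1)), Rational(-34485, 41749)) = Add(Mul(-22840, Pow(Rational(306, 4393), -1)), Rational(-34485, 41749)) = Add(Mul(-22840, Rational(4393, 306)), Rational(-34485, 41749)) = Add(Rational(-50168060, 153), Rational(-34485, 41749)) = Rational(-2094471613145, 6387597)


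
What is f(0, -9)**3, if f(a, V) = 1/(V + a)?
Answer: -1/729 ≈ -0.0013717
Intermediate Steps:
f(0, -9)**3 = (1/(-9 + 0))**3 = (1/(-9))**3 = (-1/9)**3 = -1/729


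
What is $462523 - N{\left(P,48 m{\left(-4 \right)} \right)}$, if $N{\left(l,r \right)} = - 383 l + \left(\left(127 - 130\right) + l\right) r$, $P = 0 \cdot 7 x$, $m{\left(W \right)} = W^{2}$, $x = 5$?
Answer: $464827$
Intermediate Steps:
$P = 0$ ($P = 0 \cdot 7 \cdot 5 = 0 \cdot 5 = 0$)
$N{\left(l,r \right)} = - 383 l + r \left(-3 + l\right)$ ($N{\left(l,r \right)} = - 383 l + \left(-3 + l\right) r = - 383 l + r \left(-3 + l\right)$)
$462523 - N{\left(P,48 m{\left(-4 \right)} \right)} = 462523 - \left(\left(-383\right) 0 - 3 \cdot 48 \left(-4\right)^{2} + 0 \cdot 48 \left(-4\right)^{2}\right) = 462523 - \left(0 - 3 \cdot 48 \cdot 16 + 0 \cdot 48 \cdot 16\right) = 462523 - \left(0 - 2304 + 0 \cdot 768\right) = 462523 - \left(0 - 2304 + 0\right) = 462523 - -2304 = 462523 + 2304 = 464827$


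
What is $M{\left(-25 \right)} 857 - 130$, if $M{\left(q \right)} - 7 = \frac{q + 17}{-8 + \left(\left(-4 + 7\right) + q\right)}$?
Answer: $\frac{91463}{15} \approx 6097.5$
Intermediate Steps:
$M{\left(q \right)} = 7 + \frac{17 + q}{-5 + q}$ ($M{\left(q \right)} = 7 + \frac{q + 17}{-8 + \left(\left(-4 + 7\right) + q\right)} = 7 + \frac{17 + q}{-8 + \left(3 + q\right)} = 7 + \frac{17 + q}{-5 + q}$)
$M{\left(-25 \right)} 857 - 130 = \frac{2 \left(-9 + 4 \left(-25\right)\right)}{-5 - 25} \cdot 857 - 130 = \frac{2 \left(-9 - 100\right)}{-30} \cdot 857 - 130 = 2 \left(- \frac{1}{30}\right) \left(-109\right) 857 - 130 = \frac{109}{15} \cdot 857 - 130 = \frac{93413}{15} - 130 = \frac{91463}{15}$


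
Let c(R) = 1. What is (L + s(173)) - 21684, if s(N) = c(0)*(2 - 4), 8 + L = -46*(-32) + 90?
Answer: -20132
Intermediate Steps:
L = 1554 (L = -8 + (-46*(-32) + 90) = -8 + (1472 + 90) = -8 + 1562 = 1554)
s(N) = -2 (s(N) = 1*(2 - 4) = 1*(-2) = -2)
(L + s(173)) - 21684 = (1554 - 2) - 21684 = 1552 - 21684 = -20132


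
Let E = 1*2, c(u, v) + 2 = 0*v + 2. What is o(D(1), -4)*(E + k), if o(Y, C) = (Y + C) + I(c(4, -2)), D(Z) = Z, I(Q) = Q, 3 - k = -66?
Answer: -213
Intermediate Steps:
k = 69 (k = 3 - 1*(-66) = 3 + 66 = 69)
c(u, v) = 0 (c(u, v) = -2 + (0*v + 2) = -2 + (0 + 2) = -2 + 2 = 0)
E = 2
o(Y, C) = C + Y (o(Y, C) = (Y + C) + 0 = (C + Y) + 0 = C + Y)
o(D(1), -4)*(E + k) = (-4 + 1)*(2 + 69) = -3*71 = -213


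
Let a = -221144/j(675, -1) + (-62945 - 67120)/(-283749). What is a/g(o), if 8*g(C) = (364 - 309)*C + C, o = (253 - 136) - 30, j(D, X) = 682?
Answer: -949404311/1785632457 ≈ -0.53169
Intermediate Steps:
o = 87 (o = 117 - 30 = 87)
a = -949404311/2932073 (a = -221144/682 + (-62945 - 67120)/(-283749) = -221144*1/682 - 130065*(-1/283749) = -10052/31 + 43355/94583 = -949404311/2932073 ≈ -323.80)
g(C) = 7*C (g(C) = ((364 - 309)*C + C)/8 = (55*C + C)/8 = (56*C)/8 = 7*C)
a/g(o) = -949404311/(2932073*(7*87)) = -949404311/2932073/609 = -949404311/2932073*1/609 = -949404311/1785632457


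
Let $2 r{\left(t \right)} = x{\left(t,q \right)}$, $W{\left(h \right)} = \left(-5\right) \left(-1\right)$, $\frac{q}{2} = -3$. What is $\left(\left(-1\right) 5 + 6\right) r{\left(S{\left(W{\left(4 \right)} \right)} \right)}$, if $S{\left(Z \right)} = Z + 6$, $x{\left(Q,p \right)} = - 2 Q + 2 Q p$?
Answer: $-77$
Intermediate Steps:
$q = -6$ ($q = 2 \left(-3\right) = -6$)
$W{\left(h \right)} = 5$
$x{\left(Q,p \right)} = - 2 Q + 2 Q p$
$S{\left(Z \right)} = 6 + Z$
$r{\left(t \right)} = - 7 t$ ($r{\left(t \right)} = \frac{2 t \left(-1 - 6\right)}{2} = \frac{2 t \left(-7\right)}{2} = \frac{\left(-14\right) t}{2} = - 7 t$)
$\left(\left(-1\right) 5 + 6\right) r{\left(S{\left(W{\left(4 \right)} \right)} \right)} = \left(\left(-1\right) 5 + 6\right) \left(- 7 \left(6 + 5\right)\right) = \left(-5 + 6\right) \left(\left(-7\right) 11\right) = 1 \left(-77\right) = -77$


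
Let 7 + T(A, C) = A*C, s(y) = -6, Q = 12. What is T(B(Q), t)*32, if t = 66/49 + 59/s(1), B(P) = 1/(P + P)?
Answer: -103774/441 ≈ -235.32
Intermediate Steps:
B(P) = 1/(2*P)
t = -2495/294 (t = 66/49 + 59/(-6) = 66*(1/49) + 59*(-⅙) = 66/49 - 59/6 = -2495/294 ≈ -8.4864)
T(A, C) = -7 + A*C
T(B(Q), t)*32 = (-7 + ((½)/12)*(-2495/294))*32 = (-7 + ((½)*(1/12))*(-2495/294))*32 = (-7 + (1/24)*(-2495/294))*32 = (-7 - 2495/7056)*32 = -51887/7056*32 = -103774/441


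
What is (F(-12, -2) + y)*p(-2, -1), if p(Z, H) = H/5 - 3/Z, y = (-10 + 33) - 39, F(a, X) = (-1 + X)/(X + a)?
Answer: -2873/140 ≈ -20.521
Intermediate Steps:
F(a, X) = (-1 + X)/(X + a)
y = -16 (y = 23 - 39 = -16)
p(Z, H) = -3/Z + H/5 (p(Z, H) = H*(⅕) - 3/Z = H/5 - 3/Z = -3/Z + H/5)
(F(-12, -2) + y)*p(-2, -1) = ((-1 - 2)/(-2 - 12) - 16)*(-3/(-2) + (⅕)*(-1)) = (-3/(-14) - 16)*(-3*(-½) - ⅕) = (-1/14*(-3) - 16)*(3/2 - ⅕) = (3/14 - 16)*(13/10) = -221/14*13/10 = -2873/140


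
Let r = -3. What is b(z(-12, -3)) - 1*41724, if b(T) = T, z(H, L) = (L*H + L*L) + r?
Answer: -41682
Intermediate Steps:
z(H, L) = -3 + L² + H*L (z(H, L) = (L*H + L*L) - 3 = (H*L + L²) - 3 = (L² + H*L) - 3 = -3 + L² + H*L)
b(z(-12, -3)) - 1*41724 = (-3 + (-3)² - 12*(-3)) - 1*41724 = (-3 + 9 + 36) - 41724 = 42 - 41724 = -41682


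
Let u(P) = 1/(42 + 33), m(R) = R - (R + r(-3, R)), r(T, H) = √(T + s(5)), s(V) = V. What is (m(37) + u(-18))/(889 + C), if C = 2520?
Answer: 1/255675 - √2/3409 ≈ -0.00041094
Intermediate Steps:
r(T, H) = √(5 + T) (r(T, H) = √(T + 5) = √(5 + T))
m(R) = -√2 (m(R) = R - (R + √(5 - 3)) = R - (R + √2) = R + (-R - √2) = -√2)
u(P) = 1/75
(m(37) + u(-18))/(889 + C) = (-√2 + 1/75)/(889 + 2520) = (1/75 - √2)/3409 = (1/75 - √2)*(1/3409) = 1/255675 - √2/3409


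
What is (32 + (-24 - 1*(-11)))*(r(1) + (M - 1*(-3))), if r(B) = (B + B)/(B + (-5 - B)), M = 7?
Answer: 912/5 ≈ 182.40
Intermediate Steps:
r(B) = -2*B/5 (r(B) = (2*B)/(-5) = (2*B)*(-⅕) = -2*B/5)
(32 + (-24 - 1*(-11)))*(r(1) + (M - 1*(-3))) = (32 + (-24 - 1*(-11)))*(-⅖*1 + (7 - 1*(-3))) = (32 + (-24 + 11))*(-⅖ + (7 + 3)) = (32 - 13)*(-⅖ + 10) = 19*(48/5) = 912/5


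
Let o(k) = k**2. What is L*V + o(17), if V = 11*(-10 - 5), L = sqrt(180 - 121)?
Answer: 289 - 165*sqrt(59) ≈ -978.39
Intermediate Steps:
L = sqrt(59) ≈ 7.6811
V = -165 (V = 11*(-15) = -165)
L*V + o(17) = sqrt(59)*(-165) + 17**2 = -165*sqrt(59) + 289 = 289 - 165*sqrt(59)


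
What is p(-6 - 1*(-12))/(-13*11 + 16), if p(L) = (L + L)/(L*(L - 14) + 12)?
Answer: 1/381 ≈ 0.0026247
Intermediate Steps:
p(L) = 2*L/(12 + L*(-14 + L)) (p(L) = (2*L)/(L*(-14 + L) + 12) = (2*L)/(12 + L*(-14 + L)) = 2*L/(12 + L*(-14 + L)))
p(-6 - 1*(-12))/(-13*11 + 16) = (2*(-6 - 1*(-12))/(12 + (-6 - 1*(-12))² - 14*(-6 - 1*(-12))))/(-13*11 + 16) = (2*(-6 + 12)/(12 + (-6 + 12)² - 14*(-6 + 12)))/(-143 + 16) = (2*6/(12 + 6² - 14*6))/(-127) = (2*6/(12 + 36 - 84))*(-1/127) = (2*6/(-36))*(-1/127) = (2*6*(-1/36))*(-1/127) = -⅓*(-1/127) = 1/381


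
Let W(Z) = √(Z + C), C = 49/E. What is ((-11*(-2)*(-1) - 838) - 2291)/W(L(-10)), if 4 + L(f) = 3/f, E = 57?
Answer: 3151*I*√1117770/1961 ≈ 1698.8*I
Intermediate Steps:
C = 49/57 ≈ 0.85965
L(f) = -4 + 3/f
W(Z) = √(49/57 + Z) (W(Z) = √(Z + 49/57) = √(49/57 + Z))
((-11*(-2)*(-1) - 838) - 2291)/W(L(-10)) = ((-11*(-2)*(-1) - 838) - 2291)/((√(2793 + 3249*(-4 + 3/(-10)))/57)) = ((22*(-1) - 838) - 2291)/((√(2793 + 3249*(-4 + 3*(-⅒)))/57)) = ((-22 - 838) - 2291)/((√(2793 + 3249*(-4 - 3/10))/57)) = (-860 - 2291)/((√(2793 + 3249*(-43/10))/57)) = -3151*57/√(2793 - 139707/10) = -3151*(-I*√1117770/1961) = -(-3151)*I*√1117770/1961 = 3151*I*√1117770/1961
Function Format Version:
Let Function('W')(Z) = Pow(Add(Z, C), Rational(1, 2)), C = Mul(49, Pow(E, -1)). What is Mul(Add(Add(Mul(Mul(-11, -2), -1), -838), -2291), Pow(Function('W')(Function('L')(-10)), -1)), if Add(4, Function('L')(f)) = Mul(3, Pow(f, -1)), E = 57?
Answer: Mul(Rational(3151, 1961), I, Pow(1117770, Rational(1, 2))) ≈ Mul(1698.8, I)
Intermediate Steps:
C = Rational(49, 57) (C = Mul(49, Pow(57, -1)) = Mul(49, Rational(1, 57)) = Rational(49, 57) ≈ 0.85965)
Function('L')(f) = Add(-4, Mul(3, Pow(f, -1)))
Function('W')(Z) = Pow(Add(Rational(49, 57), Z), Rational(1, 2)) (Function('W')(Z) = Pow(Add(Z, Rational(49, 57)), Rational(1, 2)) = Pow(Add(Rational(49, 57), Z), Rational(1, 2)))
Mul(Add(Add(Mul(Mul(-11, -2), -1), -838), -2291), Pow(Function('W')(Function('L')(-10)), -1)) = Mul(Add(Add(Mul(Mul(-11, -2), -1), -838), -2291), Pow(Mul(Rational(1, 57), Pow(Add(2793, Mul(3249, Add(-4, Mul(3, Pow(-10, -1))))), Rational(1, 2))), -1)) = Mul(Add(Add(Mul(22, -1), -838), -2291), Pow(Mul(Rational(1, 57), Pow(Add(2793, Mul(3249, Add(-4, Mul(3, Rational(-1, 10))))), Rational(1, 2))), -1)) = Mul(Add(Add(-22, -838), -2291), Pow(Mul(Rational(1, 57), Pow(Add(2793, Mul(3249, Add(-4, Rational(-3, 10)))), Rational(1, 2))), -1)) = Mul(Add(-860, -2291), Pow(Mul(Rational(1, 57), Pow(Add(2793, Mul(3249, Rational(-43, 10))), Rational(1, 2))), -1)) = Mul(-3151, Pow(Mul(Rational(1, 57), Pow(Add(2793, Rational(-139707, 10)), Rational(1, 2))), -1)) = Mul(-3151, Pow(Mul(Rational(1, 57), Pow(Rational(-111777, 10), Rational(1, 2))), -1)) = Mul(-3151, Pow(Mul(Rational(1, 57), Mul(Rational(1, 10), I, Pow(1117770, Rational(1, 2)))), -1)) = Mul(-3151, Pow(Mul(Rational(1, 570), I, Pow(1117770, Rational(1, 2))), -1)) = Mul(-3151, Mul(Rational(-1, 1961), I, Pow(1117770, Rational(1, 2)))) = Mul(Rational(3151, 1961), I, Pow(1117770, Rational(1, 2)))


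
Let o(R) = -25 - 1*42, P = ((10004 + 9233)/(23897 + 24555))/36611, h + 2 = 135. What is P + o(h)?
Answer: -118849684287/1773876172 ≈ -67.000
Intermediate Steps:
h = 133 (h = -2 + 135 = 133)
P = 19237/1773876172 (P = (19237/48452)*(1/36611) = 19237/1773876172 ≈ 1.0845e-5)
o(R) = -67 (o(R) = -25 - 42 = -67)
P + o(h) = 19237/1773876172 - 67 = -118849684287/1773876172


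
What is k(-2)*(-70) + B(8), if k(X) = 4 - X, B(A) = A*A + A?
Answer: -348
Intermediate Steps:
B(A) = A + A² (B(A) = A² + A = A + A²)
k(-2)*(-70) + B(8) = (4 - 1*(-2))*(-70) + 8*(1 + 8) = (4 + 2)*(-70) + 8*9 = 6*(-70) + 72 = -420 + 72 = -348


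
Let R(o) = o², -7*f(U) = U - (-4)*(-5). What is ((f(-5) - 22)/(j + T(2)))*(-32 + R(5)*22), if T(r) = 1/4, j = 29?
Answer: -12728/39 ≈ -326.36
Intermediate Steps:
T(r) = ¼
f(U) = 20/7 - U/7 (f(U) = -(U - (-4)*(-5))/7 = -(U - 1*20)/7 = -(U - 20)/7 = -(-20 + U)/7 = 20/7 - U/7)
((f(-5) - 22)/(j + T(2)))*(-32 + R(5)*22) = (((20/7 - ⅐*(-5)) - 22)/(29 + ¼))*(-32 + 5²*22) = (((20/7 + 5/7) - 22)/(117/4))*(-32 + 25*22) = ((25/7 - 22)*(4/117))*(-32 + 550) = -129/7*4/117*518 = -172/273*518 = -12728/39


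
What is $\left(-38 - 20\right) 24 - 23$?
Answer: $-1415$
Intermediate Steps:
$\left(-38 - 20\right) 24 - 23 = \left(-58\right) 24 - 23 = -1392 - 23 = -1415$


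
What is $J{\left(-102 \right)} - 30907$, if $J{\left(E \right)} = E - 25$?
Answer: $-31034$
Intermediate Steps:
$J{\left(E \right)} = -25 + E$ ($J{\left(E \right)} = E - 25 = -25 + E$)
$J{\left(-102 \right)} - 30907 = \left(-25 - 102\right) - 30907 = -127 - 30907 = -31034$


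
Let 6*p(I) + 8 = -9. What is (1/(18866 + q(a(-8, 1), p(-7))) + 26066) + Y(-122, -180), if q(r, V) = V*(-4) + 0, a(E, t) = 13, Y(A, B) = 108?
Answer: 1482285971/56632 ≈ 26174.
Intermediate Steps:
p(I) = -17/6 (p(I) = -4/3 + (1/6)*(-9) = -4/3 - 3/2 = -17/6)
q(r, V) = -4*V (q(r, V) = -4*V + 0 = -4*V)
(1/(18866 + q(a(-8, 1), p(-7))) + 26066) + Y(-122, -180) = (1/(18866 - 4*(-17/6)) + 26066) + 108 = (1/(18866 + 34/3) + 26066) + 108 = (1/(56632/3) + 26066) + 108 = (3/56632 + 26066) + 108 = 1476169715/56632 + 108 = 1482285971/56632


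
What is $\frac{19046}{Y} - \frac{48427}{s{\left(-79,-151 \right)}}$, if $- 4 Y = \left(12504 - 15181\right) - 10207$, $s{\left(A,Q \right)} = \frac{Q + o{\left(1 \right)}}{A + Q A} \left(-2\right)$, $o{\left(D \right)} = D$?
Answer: $- \frac{12322647901}{6442} \approx -1.9129 \cdot 10^{6}$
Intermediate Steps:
$s{\left(A,Q \right)} = - \frac{2 \left(1 + Q\right)}{A + A Q}$ ($s{\left(A,Q \right)} = \frac{Q + 1}{A + Q A} \left(-2\right) = \frac{1 + Q}{A + A Q} \left(-2\right) = - \frac{2 \left(1 + Q\right)}{A + A Q}$)
$Y = 3221$ ($Y = - \frac{\left(12504 - 15181\right) - 10207}{4} = - \frac{-2677 - 10207}{4} = \left(- \frac{1}{4}\right) \left(-12884\right) = 3221$)
$\frac{19046}{Y} - \frac{48427}{s{\left(-79,-151 \right)}} = \frac{19046}{3221} - \frac{48427}{\left(-2\right) \frac{1}{-79}} = 19046 \cdot \frac{1}{3221} - \frac{48427}{\left(-2\right) \left(- \frac{1}{79}\right)} = \frac{19046}{3221} - \frac{48427}{\frac{2}{79}} = \frac{19046}{3221} - \frac{3825733}{2} = - \frac{12322647901}{6442}$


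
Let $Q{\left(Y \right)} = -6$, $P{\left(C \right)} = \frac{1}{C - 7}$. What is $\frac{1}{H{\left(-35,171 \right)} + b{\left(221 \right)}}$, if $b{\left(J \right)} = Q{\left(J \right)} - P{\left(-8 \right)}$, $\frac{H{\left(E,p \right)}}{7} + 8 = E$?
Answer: $- \frac{15}{4604} \approx -0.003258$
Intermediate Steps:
$P{\left(C \right)} = \frac{1}{-7 + C}$
$H{\left(E,p \right)} = -56 + 7 E$
$b{\left(J \right)} = - \frac{89}{15}$ ($b{\left(J \right)} = -6 - \frac{1}{-7 - 8} = -6 - \frac{1}{-15} = -6 - - \frac{1}{15} = -6 + \frac{1}{15} = - \frac{89}{15}$)
$\frac{1}{H{\left(-35,171 \right)} + b{\left(221 \right)}} = \frac{1}{\left(-56 + 7 \left(-35\right)\right) - \frac{89}{15}} = \frac{1}{\left(-56 - 245\right) - \frac{89}{15}} = \frac{1}{-301 - \frac{89}{15}} = \frac{1}{- \frac{4604}{15}} = - \frac{15}{4604}$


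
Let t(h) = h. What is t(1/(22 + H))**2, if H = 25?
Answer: 1/2209 ≈ 0.00045269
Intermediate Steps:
t(1/(22 + H))**2 = (1/(22 + 25))**2 = (1/47)**2 = 1/2209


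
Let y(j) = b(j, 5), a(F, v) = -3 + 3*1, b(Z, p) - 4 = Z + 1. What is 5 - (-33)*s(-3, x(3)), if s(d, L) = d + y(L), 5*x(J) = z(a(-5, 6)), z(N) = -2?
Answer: 289/5 ≈ 57.800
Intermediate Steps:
b(Z, p) = 5 + Z (b(Z, p) = 4 + (Z + 1) = 4 + (1 + Z) = 5 + Z)
a(F, v) = 0 (a(F, v) = -3 + 3 = 0)
x(J) = -2/5 (x(J) = (1/5)*(-2) = -2/5)
y(j) = 5 + j
s(d, L) = 5 + L + d (s(d, L) = d + (5 + L) = 5 + L + d)
5 - (-33)*s(-3, x(3)) = 5 - (-33)*(5 - 2/5 - 3) = 5 - (-33)*8/5 = 5 - 33*(-8/5) = 5 + 264/5 = 289/5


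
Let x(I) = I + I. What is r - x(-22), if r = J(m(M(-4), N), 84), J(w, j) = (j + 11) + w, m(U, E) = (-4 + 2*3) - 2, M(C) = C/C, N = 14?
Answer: 139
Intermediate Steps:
M(C) = 1
m(U, E) = 0 (m(U, E) = (-4 + 6) - 2 = 2 - 2 = 0)
x(I) = 2*I
J(w, j) = 11 + j + w (J(w, j) = (11 + j) + w = 11 + j + w)
r = 95 (r = 11 + 84 + 0 = 95)
r - x(-22) = 95 - 2*(-22) = 95 - 1*(-44) = 95 + 44 = 139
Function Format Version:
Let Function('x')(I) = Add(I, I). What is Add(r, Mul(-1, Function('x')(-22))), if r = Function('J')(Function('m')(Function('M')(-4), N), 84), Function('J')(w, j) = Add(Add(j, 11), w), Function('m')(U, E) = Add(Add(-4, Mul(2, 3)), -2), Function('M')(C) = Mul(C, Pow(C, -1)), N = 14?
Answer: 139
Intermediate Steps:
Function('M')(C) = 1
Function('m')(U, E) = 0 (Function('m')(U, E) = Add(Add(-4, 6), -2) = Add(2, -2) = 0)
Function('x')(I) = Mul(2, I)
Function('J')(w, j) = Add(11, j, w) (Function('J')(w, j) = Add(Add(11, j), w) = Add(11, j, w))
r = 95 (r = Add(11, 84, 0) = 95)
Add(r, Mul(-1, Function('x')(-22))) = Add(95, Mul(-1, Mul(2, -22))) = Add(95, Mul(-1, -44)) = Add(95, 44) = 139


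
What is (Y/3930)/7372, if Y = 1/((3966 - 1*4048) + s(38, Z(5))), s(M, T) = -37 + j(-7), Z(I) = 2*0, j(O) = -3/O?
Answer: -7/24046726800 ≈ -2.9110e-10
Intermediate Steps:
Z(I) = 0
s(M, T) = -256/7 (s(M, T) = -37 - 3/(-7) = -37 - 3*(-1/7) = -37 + 3/7 = -256/7)
Y = -7/830 (Y = 1/((3966 - 1*4048) - 256/7) = 1/((3966 - 4048) - 256/7) = 1/(-82 - 256/7) = 1/(-830/7) = -7/830 ≈ -0.0084337)
(Y/3930)/7372 = -7/830/3930/7372 = -7/830*1/3930*(1/7372) = -7/3261900*1/7372 = -7/24046726800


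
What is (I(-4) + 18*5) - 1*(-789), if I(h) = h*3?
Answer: 867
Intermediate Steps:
I(h) = 3*h
(I(-4) + 18*5) - 1*(-789) = (3*(-4) + 18*5) - 1*(-789) = (-12 + 90) + 789 = 78 + 789 = 867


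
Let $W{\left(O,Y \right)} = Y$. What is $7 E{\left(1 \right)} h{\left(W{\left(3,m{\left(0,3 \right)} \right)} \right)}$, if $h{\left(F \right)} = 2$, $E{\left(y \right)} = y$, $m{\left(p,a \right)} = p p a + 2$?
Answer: $14$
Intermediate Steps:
$m{\left(p,a \right)} = 2 + a p^{2}$ ($m{\left(p,a \right)} = p^{2} a + 2 = a p^{2} + 2 = 2 + a p^{2}$)
$7 E{\left(1 \right)} h{\left(W{\left(3,m{\left(0,3 \right)} \right)} \right)} = 7 \cdot 1 \cdot 2 = 7 \cdot 2 = 14$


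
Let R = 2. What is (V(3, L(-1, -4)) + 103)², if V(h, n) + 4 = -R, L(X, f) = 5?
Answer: 9409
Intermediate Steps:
V(h, n) = -6 (V(h, n) = -4 - 1*2 = -4 - 2 = -6)
(V(3, L(-1, -4)) + 103)² = (-6 + 103)² = 97² = 9409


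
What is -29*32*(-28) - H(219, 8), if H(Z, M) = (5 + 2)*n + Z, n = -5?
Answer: 25800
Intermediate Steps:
H(Z, M) = -35 + Z (H(Z, M) = (5 + 2)*(-5) + Z = 7*(-5) + Z = -35 + Z)
-29*32*(-28) - H(219, 8) = -29*32*(-28) - (-35 + 219) = -928*(-28) - 1*184 = 25984 - 184 = 25800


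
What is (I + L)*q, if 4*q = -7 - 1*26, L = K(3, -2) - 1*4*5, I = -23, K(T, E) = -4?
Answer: 1551/4 ≈ 387.75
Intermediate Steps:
L = -24 (L = -4 - 1*4*5 = -4 - 4*5 = -4 - 20 = -24)
q = -33/4 (q = (-7 - 1*26)/4 = (-7 - 26)/4 = (¼)*(-33) = -33/4 ≈ -8.2500)
(I + L)*q = (-23 - 24)*(-33/4) = -47*(-33/4) = 1551/4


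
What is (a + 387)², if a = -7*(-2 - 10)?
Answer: 221841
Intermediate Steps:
a = 84 (a = -7*(-12) = 84)
(a + 387)² = (84 + 387)² = 471² = 221841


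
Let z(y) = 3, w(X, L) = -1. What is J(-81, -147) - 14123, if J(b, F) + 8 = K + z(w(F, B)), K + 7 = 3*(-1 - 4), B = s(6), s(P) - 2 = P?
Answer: -14150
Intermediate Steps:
s(P) = 2 + P
B = 8 (B = 2 + 6 = 8)
K = -22 (K = -7 + 3*(-1 - 4) = -7 + 3*(-5) = -7 - 15 = -22)
J(b, F) = -27 (J(b, F) = -8 + (-22 + 3) = -8 - 19 = -27)
J(-81, -147) - 14123 = -27 - 14123 = -14150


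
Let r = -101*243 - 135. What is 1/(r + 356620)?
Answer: 1/331942 ≈ 3.0126e-6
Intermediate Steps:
r = -24678 (r = -24543 - 135 = -24678)
1/(r + 356620) = 1/(-24678 + 356620) = 1/331942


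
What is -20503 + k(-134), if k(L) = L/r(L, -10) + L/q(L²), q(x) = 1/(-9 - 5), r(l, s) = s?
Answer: -93068/5 ≈ -18614.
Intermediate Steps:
q(x) = -1/14 (q(x) = 1/(-14) = -1/14)
k(L) = -141*L/10 (k(L) = L/(-10) + L/(-1/14) = L*(-⅒) + L*(-14) = -L/10 - 14*L = -141*L/10)
-20503 + k(-134) = -20503 - 141/10*(-134) = -20503 + 9447/5 = -93068/5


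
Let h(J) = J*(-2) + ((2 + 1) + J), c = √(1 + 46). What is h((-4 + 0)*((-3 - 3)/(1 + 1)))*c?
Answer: -9*√47 ≈ -61.701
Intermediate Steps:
c = √47 ≈ 6.8557
h(J) = 3 - J (h(J) = -2*J + (3 + J) = 3 - J)
h((-4 + 0)*((-3 - 3)/(1 + 1)))*c = (3 - (-4 + 0)*(-3 - 3)/(1 + 1))*√47 = (3 - (-4)*(-6/2))*√47 = (3 - (-4)*(-6*½))*√47 = (3 - (-4)*(-3))*√47 = (3 - 1*12)*√47 = (3 - 12)*√47 = -9*√47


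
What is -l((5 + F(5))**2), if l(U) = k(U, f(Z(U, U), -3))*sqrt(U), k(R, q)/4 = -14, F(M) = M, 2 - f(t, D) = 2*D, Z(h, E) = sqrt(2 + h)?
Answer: 560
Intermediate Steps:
f(t, D) = 2 - 2*D
k(R, q) = -56 (k(R, q) = 4*(-14) = -56)
l(U) = -56*sqrt(U)
-l((5 + F(5))**2) = -(-56)*sqrt((5 + 5)**2) = -(-56)*sqrt(10**2) = -(-56)*sqrt(100) = -(-56)*10 = -1*(-560) = 560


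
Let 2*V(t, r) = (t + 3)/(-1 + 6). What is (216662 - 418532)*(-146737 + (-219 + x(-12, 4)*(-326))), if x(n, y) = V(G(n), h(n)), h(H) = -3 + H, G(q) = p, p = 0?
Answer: 29685750606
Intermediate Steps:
G(q) = 0
V(t, r) = 3/10 + t/10 (V(t, r) = ((t + 3)/(-1 + 6))/2 = ((3 + t)/5)/2 = ((3 + t)*(⅕))/2 = (⅗ + t/5)/2 = 3/10 + t/10)
x(n, y) = 3/10 (x(n, y) = 3/10 + (⅒)*0 = 3/10 + 0 = 3/10)
(216662 - 418532)*(-146737 + (-219 + x(-12, 4)*(-326))) = (216662 - 418532)*(-146737 + (-219 + (3/10)*(-326))) = -201870*(-146737 + (-219 - 489/5)) = -201870*(-146737 - 1584/5) = -201870*(-735269/5) = 29685750606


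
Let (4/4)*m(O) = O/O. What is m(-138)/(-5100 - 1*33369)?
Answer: -1/38469 ≈ -2.5995e-5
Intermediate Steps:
m(O) = 1 (m(O) = O/O = 1)
m(-138)/(-5100 - 1*33369) = 1/(-5100 - 1*33369) = 1/(-5100 - 33369) = 1/(-38469) = 1*(-1/38469) = -1/38469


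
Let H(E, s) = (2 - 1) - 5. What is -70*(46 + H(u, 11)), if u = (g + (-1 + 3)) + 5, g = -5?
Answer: -2940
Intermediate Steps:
u = 2 (u = (-5 + (-1 + 3)) + 5 = (-5 + 2) + 5 = -3 + 5 = 2)
H(E, s) = -4 (H(E, s) = 1 - 5 = -4)
-70*(46 + H(u, 11)) = -70*(46 - 4) = -70*42 = -2940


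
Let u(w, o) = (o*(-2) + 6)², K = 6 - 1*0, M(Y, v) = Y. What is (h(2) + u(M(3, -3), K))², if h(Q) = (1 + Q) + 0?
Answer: 1521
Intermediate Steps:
h(Q) = 1 + Q
K = 6 (K = 6 + 0 = 6)
u(w, o) = (6 - 2*o)² (u(w, o) = (-2*o + 6)² = (6 - 2*o)²)
(h(2) + u(M(3, -3), K))² = ((1 + 2) + 4*(-3 + 6)²)² = (3 + 4*3²)² = (3 + 4*9)² = (3 + 36)² = 39² = 1521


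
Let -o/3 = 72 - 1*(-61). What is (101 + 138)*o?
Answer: -95361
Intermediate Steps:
o = -399 (o = -3*(72 - 1*(-61)) = -3*(72 + 61) = -3*133 = -399)
(101 + 138)*o = (101 + 138)*(-399) = 239*(-399) = -95361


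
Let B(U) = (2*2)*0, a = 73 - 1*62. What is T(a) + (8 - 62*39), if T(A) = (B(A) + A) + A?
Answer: -2388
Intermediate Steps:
a = 11 (a = 73 - 62 = 11)
B(U) = 0 (B(U) = 4*0 = 0)
T(A) = 2*A (T(A) = (0 + A) + A = A + A = 2*A)
T(a) + (8 - 62*39) = 2*11 + (8 - 62*39) = 22 + (8 - 2418) = 22 - 2410 = -2388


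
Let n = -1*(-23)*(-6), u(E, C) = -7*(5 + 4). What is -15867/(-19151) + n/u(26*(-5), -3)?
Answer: 1214153/402171 ≈ 3.0190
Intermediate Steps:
u(E, C) = -63 (u(E, C) = -7*9 = -63)
n = -138 (n = 23*(-6) = -138)
-15867/(-19151) + n/u(26*(-5), -3) = -15867/(-19151) - 138/(-63) = -15867*(-1/19151) - 138*(-1/63) = 15867/19151 + 46/21 = 1214153/402171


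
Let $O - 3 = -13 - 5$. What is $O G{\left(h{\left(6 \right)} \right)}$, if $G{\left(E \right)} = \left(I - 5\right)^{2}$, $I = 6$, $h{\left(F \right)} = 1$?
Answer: $-15$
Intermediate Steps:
$O = -15$ ($O = 3 - 18 = -15$)
$G{\left(E \right)} = 1$ ($G{\left(E \right)} = \left(6 - 5\right)^{2} = 1^{2} = 1$)
$O G{\left(h{\left(6 \right)} \right)} = \left(-15\right) 1 = -15$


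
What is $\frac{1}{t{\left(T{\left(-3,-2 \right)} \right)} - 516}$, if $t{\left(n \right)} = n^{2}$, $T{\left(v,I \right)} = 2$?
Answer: $- \frac{1}{512} \approx -0.0019531$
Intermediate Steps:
$\frac{1}{t{\left(T{\left(-3,-2 \right)} \right)} - 516} = \frac{1}{2^{2} - 516} = \frac{1}{4 - 516} = \frac{1}{-512} = - \frac{1}{512}$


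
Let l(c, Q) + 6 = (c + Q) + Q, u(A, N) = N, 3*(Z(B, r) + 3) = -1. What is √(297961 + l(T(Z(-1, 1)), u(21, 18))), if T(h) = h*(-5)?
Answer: √2682069/3 ≈ 545.90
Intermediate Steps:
Z(B, r) = -10/3 (Z(B, r) = -3 + (⅓)*(-1) = -3 - ⅓ = -10/3)
T(h) = -5*h
l(c, Q) = -6 + c + 2*Q (l(c, Q) = -6 + ((c + Q) + Q) = -6 + ((Q + c) + Q) = -6 + (c + 2*Q) = -6 + c + 2*Q)
√(297961 + l(T(Z(-1, 1)), u(21, 18))) = √(297961 + (-6 - 5*(-10/3) + 2*18)) = √(297961 + (-6 + 50/3 + 36)) = √(297961 + 140/3) = √(894023/3) = √2682069/3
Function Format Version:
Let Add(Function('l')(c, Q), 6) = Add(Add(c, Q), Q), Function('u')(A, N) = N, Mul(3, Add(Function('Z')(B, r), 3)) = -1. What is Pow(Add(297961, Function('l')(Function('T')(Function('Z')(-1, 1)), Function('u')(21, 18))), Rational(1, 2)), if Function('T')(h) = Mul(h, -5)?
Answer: Mul(Rational(1, 3), Pow(2682069, Rational(1, 2))) ≈ 545.90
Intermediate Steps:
Function('Z')(B, r) = Rational(-10, 3) (Function('Z')(B, r) = Add(-3, Mul(Rational(1, 3), -1)) = Add(-3, Rational(-1, 3)) = Rational(-10, 3))
Function('T')(h) = Mul(-5, h)
Function('l')(c, Q) = Add(-6, c, Mul(2, Q)) (Function('l')(c, Q) = Add(-6, Add(Add(c, Q), Q)) = Add(-6, Add(Add(Q, c), Q)) = Add(-6, Add(c, Mul(2, Q))) = Add(-6, c, Mul(2, Q)))
Pow(Add(297961, Function('l')(Function('T')(Function('Z')(-1, 1)), Function('u')(21, 18))), Rational(1, 2)) = Pow(Add(297961, Add(-6, Mul(-5, Rational(-10, 3)), Mul(2, 18))), Rational(1, 2)) = Pow(Add(297961, Add(-6, Rational(50, 3), 36)), Rational(1, 2)) = Pow(Add(297961, Rational(140, 3)), Rational(1, 2)) = Pow(Rational(894023, 3), Rational(1, 2)) = Mul(Rational(1, 3), Pow(2682069, Rational(1, 2)))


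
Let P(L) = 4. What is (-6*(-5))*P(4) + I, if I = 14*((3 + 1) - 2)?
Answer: 148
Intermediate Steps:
I = 28 (I = 14*(4 - 2) = 14*2 = 28)
(-6*(-5))*P(4) + I = -6*(-5)*4 + 28 = 30*4 + 28 = 120 + 28 = 148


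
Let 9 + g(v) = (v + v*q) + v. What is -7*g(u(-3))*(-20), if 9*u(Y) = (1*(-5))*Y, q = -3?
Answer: -4480/3 ≈ -1493.3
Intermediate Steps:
u(Y) = -5*Y/9 (u(Y) = ((1*(-5))*Y)/9 = (-5*Y)/9 = -5*Y/9)
g(v) = -9 - v (g(v) = -9 + ((v + v*(-3)) + v) = -9 + ((v - 3*v) + v) = -9 + (-2*v + v) = -9 - v)
-7*g(u(-3))*(-20) = -7*(-9 - (-5)*(-3)/9)*(-20) = -7*(-9 - 1*5/3)*(-20) = -7*(-9 - 5/3)*(-20) = -7*(-32/3)*(-20) = (224/3)*(-20) = -4480/3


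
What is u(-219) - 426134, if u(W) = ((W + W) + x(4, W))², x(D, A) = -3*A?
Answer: -378173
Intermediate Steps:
u(W) = W² (u(W) = ((W + W) - 3*W)² = (2*W - 3*W)² = (-W)² = W²)
u(-219) - 426134 = (-219)² - 426134 = 47961 - 426134 = -378173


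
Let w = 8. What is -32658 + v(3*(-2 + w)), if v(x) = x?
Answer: -32640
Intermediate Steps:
-32658 + v(3*(-2 + w)) = -32658 + 3*(-2 + 8) = -32658 + 3*6 = -32658 + 18 = -32640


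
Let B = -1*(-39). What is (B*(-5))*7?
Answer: -1365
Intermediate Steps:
B = 39
(B*(-5))*7 = (39*(-5))*7 = -195*7 = -1365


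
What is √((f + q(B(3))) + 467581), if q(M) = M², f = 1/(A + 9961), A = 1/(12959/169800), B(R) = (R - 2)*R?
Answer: √7811885696092420832231/129254399 ≈ 683.81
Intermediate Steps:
B(R) = R*(-2 + R) (B(R) = (-2 + R)*R = R*(-2 + R))
A = 169800/12959 (A = 1/(12959*(1/169800)) = 1/(12959/169800) = 169800/12959 ≈ 13.103)
f = 12959/129254399 (f = 1/(169800/12959 + 9961) = 1/(129254399/12959) = 12959/129254399 ≈ 0.00010026)
√((f + q(B(3))) + 467581) = √((12959/129254399 + (3*(-2 + 3))²) + 467581) = √((12959/129254399 + (3*1)²) + 467581) = √((12959/129254399 + 3²) + 467581) = √((12959/129254399 + 9) + 467581) = √(1163302550/129254399 + 467581) = √(60438064441369/129254399) = √7811885696092420832231/129254399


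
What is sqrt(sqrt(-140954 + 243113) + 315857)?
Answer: sqrt(315857 + 3*sqrt(11351)) ≈ 562.30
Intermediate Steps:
sqrt(sqrt(-140954 + 243113) + 315857) = sqrt(sqrt(102159) + 315857) = sqrt(3*sqrt(11351) + 315857) = sqrt(315857 + 3*sqrt(11351))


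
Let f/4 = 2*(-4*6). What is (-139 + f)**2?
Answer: 109561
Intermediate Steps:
f = -192 (f = 4*(2*(-4*6)) = 4*(2*(-24)) = 4*(-48) = -192)
(-139 + f)**2 = (-139 - 192)**2 = (-331)**2 = 109561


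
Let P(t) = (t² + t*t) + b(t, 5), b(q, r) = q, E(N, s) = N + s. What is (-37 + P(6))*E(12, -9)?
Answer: 123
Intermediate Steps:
P(t) = t + 2*t² (P(t) = (t² + t*t) + t = (t² + t²) + t = 2*t² + t = t + 2*t²)
(-37 + P(6))*E(12, -9) = (-37 + 6*(1 + 2*6))*(12 - 9) = (-37 + 6*(1 + 12))*3 = (-37 + 6*13)*3 = (-37 + 78)*3 = 41*3 = 123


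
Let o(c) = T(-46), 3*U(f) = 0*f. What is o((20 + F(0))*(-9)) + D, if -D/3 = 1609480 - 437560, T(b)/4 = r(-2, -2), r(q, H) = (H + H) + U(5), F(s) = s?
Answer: -3515776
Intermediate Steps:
U(f) = 0 (U(f) = (0*f)/3 = (⅓)*0 = 0)
r(q, H) = 2*H (r(q, H) = (H + H) + 0 = 2*H + 0 = 2*H)
T(b) = -16 (T(b) = 4*(2*(-2)) = 4*(-4) = -16)
D = -3515760 (D = -3*(1609480 - 437560) = -3*1171920 = -3515760)
o(c) = -16
o((20 + F(0))*(-9)) + D = -16 - 3515760 = -3515776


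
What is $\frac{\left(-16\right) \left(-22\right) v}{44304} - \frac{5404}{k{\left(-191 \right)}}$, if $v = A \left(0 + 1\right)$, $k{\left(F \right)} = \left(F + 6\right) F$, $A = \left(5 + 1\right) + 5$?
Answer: $- \frac{6412606}{97842615} \approx -0.06554$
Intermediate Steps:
$A = 11$ ($A = 6 + 5 = 11$)
$k{\left(F \right)} = F \left(6 + F\right)$ ($k{\left(F \right)} = \left(6 + F\right) F = F \left(6 + F\right)$)
$v = 11$ ($v = 11 \left(0 + 1\right) = 11 \cdot 1 = 11$)
$\frac{\left(-16\right) \left(-22\right) v}{44304} - \frac{5404}{k{\left(-191 \right)}} = \frac{\left(-16\right) \left(-22\right) 11}{44304} - \frac{5404}{\left(-191\right) \left(6 - 191\right)} = 352 \cdot 11 \cdot \frac{1}{44304} - \frac{5404}{\left(-191\right) \left(-185\right)} = 3872 \cdot \frac{1}{44304} - \frac{5404}{35335} = \frac{242}{2769} - \frac{5404}{35335} = - \frac{6412606}{97842615}$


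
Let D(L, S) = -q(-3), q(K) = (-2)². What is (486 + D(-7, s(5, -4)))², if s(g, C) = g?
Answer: 232324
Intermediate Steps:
q(K) = 4
D(L, S) = -4 (D(L, S) = -1*4 = -4)
(486 + D(-7, s(5, -4)))² = (486 - 4)² = 482² = 232324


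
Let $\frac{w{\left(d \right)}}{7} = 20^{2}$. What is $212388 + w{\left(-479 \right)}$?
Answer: $215188$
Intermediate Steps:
$w{\left(d \right)} = 2800$ ($w{\left(d \right)} = 7 \cdot 20^{2} = 7 \cdot 400 = 2800$)
$212388 + w{\left(-479 \right)} = 212388 + 2800 = 215188$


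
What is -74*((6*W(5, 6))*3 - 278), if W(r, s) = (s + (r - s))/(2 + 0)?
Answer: 17242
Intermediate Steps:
W(r, s) = r/2
-74*((6*W(5, 6))*3 - 278) = -74*((6*((½)*5))*3 - 278) = -74*((6*(5/2))*3 - 278) = -74*(15*3 - 278) = -74*(45 - 278) = -74*(-233) = 17242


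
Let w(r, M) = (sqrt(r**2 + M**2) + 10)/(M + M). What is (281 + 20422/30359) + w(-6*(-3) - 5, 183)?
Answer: 1565039878/5555697 + sqrt(33658)/366 ≈ 282.20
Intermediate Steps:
w(r, M) = (10 + sqrt(M**2 + r**2))/(2*M) (w(r, M) = (sqrt(M**2 + r**2) + 10)/((2*M)) = (10 + sqrt(M**2 + r**2))*(1/(2*M)) = (10 + sqrt(M**2 + r**2))/(2*M))
(281 + 20422/30359) + w(-6*(-3) - 5, 183) = (281 + 20422/30359) + (1/2)*(10 + sqrt(183**2 + (-6*(-3) - 5)**2))/183 = (281 + 20422*(1/30359)) + (1/2)*(1/183)*(10 + sqrt(33489 + (18 - 5)**2)) = (281 + 20422/30359) + (1/2)*(1/183)*(10 + sqrt(33489 + 13**2)) = 8551301/30359 + (1/2)*(1/183)*(10 + sqrt(33489 + 169)) = 8551301/30359 + (1/2)*(1/183)*(10 + sqrt(33658)) = 8551301/30359 + (5/183 + sqrt(33658)/366) = 1565039878/5555697 + sqrt(33658)/366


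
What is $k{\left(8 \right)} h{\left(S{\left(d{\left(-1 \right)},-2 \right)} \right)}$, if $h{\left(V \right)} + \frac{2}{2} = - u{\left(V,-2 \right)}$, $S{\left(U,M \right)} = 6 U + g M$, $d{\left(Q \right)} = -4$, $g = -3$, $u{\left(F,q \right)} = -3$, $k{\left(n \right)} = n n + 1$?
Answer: $130$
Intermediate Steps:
$k{\left(n \right)} = 1 + n^{2}$ ($k{\left(n \right)} = n^{2} + 1 = 1 + n^{2}$)
$S{\left(U,M \right)} = - 3 M + 6 U$ ($S{\left(U,M \right)} = 6 U - 3 M = - 3 M + 6 U$)
$h{\left(V \right)} = 2$ ($h{\left(V \right)} = -1 - -3 = -1 + 3 = 2$)
$k{\left(8 \right)} h{\left(S{\left(d{\left(-1 \right)},-2 \right)} \right)} = \left(1 + 8^{2}\right) 2 = \left(1 + 64\right) 2 = 65 \cdot 2 = 130$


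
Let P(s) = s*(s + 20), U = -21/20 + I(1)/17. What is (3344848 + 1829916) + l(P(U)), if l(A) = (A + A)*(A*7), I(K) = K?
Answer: 34609323856778727/6681680000 ≈ 5.1797e+6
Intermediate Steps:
U = -337/340 (U = -21/20 + 1/17 = -337/340 ≈ -0.99118)
P(s) = s*(20 + s)
l(A) = 14*A² (l(A) = (2*A)*(7*A) = 14*A²)
(3344848 + 1829916) + l(P(U)) = (3344848 + 1829916) + 14*(-337*(20 - 337/340)/340)² = 5174764 + 14*(-337/340*6463/340)² = 5174764 + 14*(-2178031/115600)² = 5174764 + 14*(4743819036961/13363360000) = 5174764 + 33206733258727/6681680000 = 34609323856778727/6681680000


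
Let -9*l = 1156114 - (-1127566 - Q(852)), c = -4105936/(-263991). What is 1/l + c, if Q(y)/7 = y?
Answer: 1343018478695/86349344172 ≈ 15.553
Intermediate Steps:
Q(y) = 7*y
c = 4105936/263991 (c = -4105936*(-1/263991) = 4105936/263991 ≈ 15.553)
l = -2289644/9 (l = -(1156114 - (-1127566 - 7*852))/9 = -(1156114 - (-1127566 - 1*5964))/9 = -(1156114 - (-1127566 - 5964))/9 = -(1156114 - 1*(-1133530))/9 = -(1156114 + 1133530)/9 = -1/9*2289644 = -2289644/9 ≈ -2.5441e+5)
1/l + c = 1/(-2289644/9) + 4105936/263991 = -9/2289644 + 4105936/263991 = 1343018478695/86349344172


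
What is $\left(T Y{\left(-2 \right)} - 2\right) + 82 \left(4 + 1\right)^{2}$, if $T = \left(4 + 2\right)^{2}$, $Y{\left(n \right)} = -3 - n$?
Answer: $2012$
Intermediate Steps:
$T = 36$ ($T = 6^{2} = 36$)
$\left(T Y{\left(-2 \right)} - 2\right) + 82 \left(4 + 1\right)^{2} = \left(36 \left(-3 - -2\right) - 2\right) + 82 \left(4 + 1\right)^{2} = \left(36 \left(-3 + 2\right) - 2\right) + 82 \cdot 5^{2} = \left(36 \left(-1\right) - 2\right) + 82 \cdot 25 = \left(-36 - 2\right) + 2050 = -38 + 2050 = 2012$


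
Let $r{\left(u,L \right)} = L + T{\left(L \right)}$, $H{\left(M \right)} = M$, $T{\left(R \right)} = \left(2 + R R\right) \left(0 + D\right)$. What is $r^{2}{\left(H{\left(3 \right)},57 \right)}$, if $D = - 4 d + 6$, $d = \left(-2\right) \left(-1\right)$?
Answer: $41538025$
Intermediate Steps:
$d = 2$
$D = -2$ ($D = \left(-4\right) 2 + 6 = -8 + 6 = -2$)
$T{\left(R \right)} = -4 - 2 R^{2}$ ($T{\left(R \right)} = \left(2 + R R\right) \left(0 - 2\right) = \left(2 + R^{2}\right) \left(-2\right) = -4 - 2 R^{2}$)
$r{\left(u,L \right)} = -4 + L - 2 L^{2}$ ($r{\left(u,L \right)} = L - \left(4 + 2 L^{2}\right) = -4 + L - 2 L^{2}$)
$r^{2}{\left(H{\left(3 \right)},57 \right)} = \left(-4 + 57 - 2 \cdot 57^{2}\right)^{2} = \left(-4 + 57 - 6498\right)^{2} = \left(-6445\right)^{2} = 41538025$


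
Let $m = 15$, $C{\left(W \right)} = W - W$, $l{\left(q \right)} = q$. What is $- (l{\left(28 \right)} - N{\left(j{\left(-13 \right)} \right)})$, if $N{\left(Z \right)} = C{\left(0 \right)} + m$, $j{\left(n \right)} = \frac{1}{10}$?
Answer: $-13$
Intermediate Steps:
$j{\left(n \right)} = \frac{1}{10}$
$C{\left(W \right)} = 0$
$N{\left(Z \right)} = 15$ ($N{\left(Z \right)} = 0 + 15 = 15$)
$- (l{\left(28 \right)} - N{\left(j{\left(-13 \right)} \right)}) = - (28 - 15) = \left(-1\right) 13 = -13$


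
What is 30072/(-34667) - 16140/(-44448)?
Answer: -64759573/128406568 ≈ -0.50433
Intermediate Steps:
30072/(-34667) - 16140/(-44448) = 30072*(-1/34667) - 16140*(-1/44448) = -30072/34667 + 1345/3704 = -64759573/128406568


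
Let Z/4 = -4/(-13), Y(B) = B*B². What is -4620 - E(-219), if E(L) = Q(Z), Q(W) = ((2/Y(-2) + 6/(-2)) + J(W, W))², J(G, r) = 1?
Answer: -74001/16 ≈ -4625.1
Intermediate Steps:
Y(B) = B³
Z = 16/13 (Z = 4*(-4/(-13)) = 4*(-4*(-1/13)) = 4*(4/13) = 16/13 ≈ 1.2308)
Q(W) = 81/16 (Q(W) = ((2/((-2)³) + 6/(-2)) + 1)² = ((2/(-8) + 6*(-½)) + 1)² = ((2*(-⅛) - 3) + 1)² = ((-¼ - 3) + 1)² = (-13/4 + 1)² = (-9/4)² = 81/16)
E(L) = 81/16
-4620 - E(-219) = -4620 - 1*81/16 = -4620 - 81/16 = -74001/16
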